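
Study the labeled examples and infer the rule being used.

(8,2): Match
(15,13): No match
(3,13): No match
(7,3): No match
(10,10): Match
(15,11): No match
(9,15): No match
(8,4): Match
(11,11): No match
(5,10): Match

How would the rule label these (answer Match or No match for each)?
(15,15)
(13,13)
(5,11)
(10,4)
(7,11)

One predicate separates the groups cleanly: second is even.
(15,15) — second 15, hence No match. (13,13) — second 13, hence No match. (5,11) — second 11, hence No match. (10,4) — second 4, hence Match. (7,11) — second 11, hence No match.

No match, No match, No match, Match, No match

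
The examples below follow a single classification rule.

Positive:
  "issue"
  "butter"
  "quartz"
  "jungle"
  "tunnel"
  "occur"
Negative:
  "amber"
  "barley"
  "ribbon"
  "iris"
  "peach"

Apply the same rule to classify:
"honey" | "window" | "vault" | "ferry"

Negative, Negative, Positive, Negative

The simplest hypothesis consistent with all the labels is: contains 'u'.
"honey": no 'u' — lacks this property, so Negative.
"window": no 'u' — lacks this property, so Negative.
"vault": has 'u' — passes, so Positive.
"ferry": no 'u' — lacks this property, so Negative.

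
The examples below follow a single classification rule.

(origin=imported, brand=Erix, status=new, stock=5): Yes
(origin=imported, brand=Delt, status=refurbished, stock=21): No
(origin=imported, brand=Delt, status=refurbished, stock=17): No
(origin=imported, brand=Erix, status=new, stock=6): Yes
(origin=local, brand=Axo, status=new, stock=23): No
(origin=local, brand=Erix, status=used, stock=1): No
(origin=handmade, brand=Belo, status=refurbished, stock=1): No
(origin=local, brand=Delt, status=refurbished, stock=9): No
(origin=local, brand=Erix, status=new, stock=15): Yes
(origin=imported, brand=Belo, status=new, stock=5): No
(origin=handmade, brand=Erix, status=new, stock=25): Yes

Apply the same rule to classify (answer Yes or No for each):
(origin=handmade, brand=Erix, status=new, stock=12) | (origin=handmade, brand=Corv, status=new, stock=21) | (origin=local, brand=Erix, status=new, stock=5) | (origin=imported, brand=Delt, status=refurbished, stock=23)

Yes, No, Yes, No

The pattern is that an item is 'Yes' exactly when: status is new AND brand is Erix.
(origin=handmade, brand=Erix, status=new, stock=12) → status is new, brand is Erix → Yes. (origin=handmade, brand=Corv, status=new, stock=21) → status is new, brand is Corv → No. (origin=local, brand=Erix, status=new, stock=5) → status is new, brand is Erix → Yes. (origin=imported, brand=Delt, status=refurbished, stock=23) → status is refurbished, brand is Delt → No.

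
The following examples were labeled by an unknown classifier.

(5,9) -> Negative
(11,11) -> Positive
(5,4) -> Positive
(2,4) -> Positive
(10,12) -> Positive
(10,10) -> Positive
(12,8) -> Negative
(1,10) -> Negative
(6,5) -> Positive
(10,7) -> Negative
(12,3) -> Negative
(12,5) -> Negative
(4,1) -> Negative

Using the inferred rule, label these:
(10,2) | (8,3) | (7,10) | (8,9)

Negative, Negative, Negative, Positive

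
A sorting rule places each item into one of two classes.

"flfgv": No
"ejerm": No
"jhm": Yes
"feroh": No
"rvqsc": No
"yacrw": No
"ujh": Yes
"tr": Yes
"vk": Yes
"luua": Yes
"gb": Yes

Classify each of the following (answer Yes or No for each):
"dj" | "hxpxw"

Yes, No

The pattern is that an item is 'Yes' exactly when: length ≤ 4.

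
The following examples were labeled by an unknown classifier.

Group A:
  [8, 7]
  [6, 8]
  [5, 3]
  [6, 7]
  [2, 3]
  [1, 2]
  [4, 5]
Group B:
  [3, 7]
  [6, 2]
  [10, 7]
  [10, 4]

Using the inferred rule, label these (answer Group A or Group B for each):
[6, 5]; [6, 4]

The classifier is using: |first − second| ≤ 2.
[6, 5]: |6−5| = 1 — satisfies this, so Group A.
[6, 4]: |6−4| = 2 — satisfies this, so Group A.

Group A, Group A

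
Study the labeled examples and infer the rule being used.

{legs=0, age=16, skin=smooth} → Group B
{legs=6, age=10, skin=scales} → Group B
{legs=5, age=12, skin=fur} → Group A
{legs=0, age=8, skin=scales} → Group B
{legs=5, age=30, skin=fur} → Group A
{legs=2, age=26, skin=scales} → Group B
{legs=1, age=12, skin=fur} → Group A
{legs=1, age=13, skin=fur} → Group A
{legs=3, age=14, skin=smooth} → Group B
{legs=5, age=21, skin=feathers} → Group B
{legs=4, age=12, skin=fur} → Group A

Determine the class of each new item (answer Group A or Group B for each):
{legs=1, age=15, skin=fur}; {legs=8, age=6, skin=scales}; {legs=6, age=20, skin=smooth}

Rule: skin is fur. This holds for each 'Group A' example and fails for each 'Group B' one.

Group A, Group B, Group B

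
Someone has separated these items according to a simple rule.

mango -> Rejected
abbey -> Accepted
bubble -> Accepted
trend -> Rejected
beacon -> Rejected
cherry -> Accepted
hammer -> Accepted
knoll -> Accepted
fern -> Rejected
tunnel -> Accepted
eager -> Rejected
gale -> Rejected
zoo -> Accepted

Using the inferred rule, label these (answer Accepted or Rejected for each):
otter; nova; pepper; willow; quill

The common property of the 'Accepted' items is: has a double letter. No 'Rejected' item has it.
otter: 'tt' doubled — qualifies, so Accepted. nova: no doubled letter — fails the rule, so Rejected. pepper: 'pp' doubled — qualifies, so Accepted. willow: 'll' doubled — qualifies, so Accepted. quill: 'll' doubled — qualifies, so Accepted.

Accepted, Rejected, Accepted, Accepted, Accepted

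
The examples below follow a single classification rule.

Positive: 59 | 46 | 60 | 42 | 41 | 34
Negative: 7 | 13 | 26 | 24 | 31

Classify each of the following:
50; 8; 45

Positive, Negative, Positive

The rule appears to be: at least 34.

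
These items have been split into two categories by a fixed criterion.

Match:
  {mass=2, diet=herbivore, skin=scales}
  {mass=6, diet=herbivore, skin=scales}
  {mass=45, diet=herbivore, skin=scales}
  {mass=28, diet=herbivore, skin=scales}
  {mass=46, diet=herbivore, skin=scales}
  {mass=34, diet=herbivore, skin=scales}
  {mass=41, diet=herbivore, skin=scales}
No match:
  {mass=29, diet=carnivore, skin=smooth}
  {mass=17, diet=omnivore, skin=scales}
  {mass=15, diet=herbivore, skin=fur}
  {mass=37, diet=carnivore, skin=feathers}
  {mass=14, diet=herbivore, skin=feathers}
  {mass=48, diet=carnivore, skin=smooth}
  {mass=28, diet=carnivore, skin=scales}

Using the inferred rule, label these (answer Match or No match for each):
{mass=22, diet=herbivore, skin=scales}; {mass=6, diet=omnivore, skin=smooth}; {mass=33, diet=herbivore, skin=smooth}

'Match' ⟺ diet is herbivore AND skin is scales.
{mass=22, diet=herbivore, skin=scales} → diet is herbivore, skin is scales → Match.
{mass=6, diet=omnivore, skin=smooth} → diet is omnivore, skin is smooth → No match.
{mass=33, diet=herbivore, skin=smooth} → diet is herbivore, skin is smooth → No match.

Match, No match, No match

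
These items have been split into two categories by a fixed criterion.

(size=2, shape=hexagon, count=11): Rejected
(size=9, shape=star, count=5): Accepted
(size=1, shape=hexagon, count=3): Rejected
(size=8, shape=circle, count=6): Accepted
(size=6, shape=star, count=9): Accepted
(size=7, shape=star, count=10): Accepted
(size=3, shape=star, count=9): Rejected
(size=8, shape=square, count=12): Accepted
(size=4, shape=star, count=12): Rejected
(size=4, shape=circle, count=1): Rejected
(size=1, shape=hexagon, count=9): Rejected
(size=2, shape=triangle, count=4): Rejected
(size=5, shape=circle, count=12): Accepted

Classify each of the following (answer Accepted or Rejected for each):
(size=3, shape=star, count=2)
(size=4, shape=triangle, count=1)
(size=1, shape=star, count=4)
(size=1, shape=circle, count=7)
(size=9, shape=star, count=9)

Rejected, Rejected, Rejected, Rejected, Accepted

The common property of the 'Accepted' items is: size ≥ 5. No 'Rejected' item has it.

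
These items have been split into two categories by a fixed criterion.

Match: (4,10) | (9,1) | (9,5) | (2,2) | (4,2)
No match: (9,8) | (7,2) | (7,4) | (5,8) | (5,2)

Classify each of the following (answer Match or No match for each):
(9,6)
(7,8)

Checking candidate rules against both groups, what survives is: sum is even.
(9,6) → 9+6 = 15 → No match. (7,8) → 7+8 = 15 → No match.

No match, No match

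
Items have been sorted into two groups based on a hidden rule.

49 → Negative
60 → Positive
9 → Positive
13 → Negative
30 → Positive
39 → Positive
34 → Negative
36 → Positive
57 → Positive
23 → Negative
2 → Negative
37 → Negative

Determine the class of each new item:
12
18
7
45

Positive, Positive, Negative, Positive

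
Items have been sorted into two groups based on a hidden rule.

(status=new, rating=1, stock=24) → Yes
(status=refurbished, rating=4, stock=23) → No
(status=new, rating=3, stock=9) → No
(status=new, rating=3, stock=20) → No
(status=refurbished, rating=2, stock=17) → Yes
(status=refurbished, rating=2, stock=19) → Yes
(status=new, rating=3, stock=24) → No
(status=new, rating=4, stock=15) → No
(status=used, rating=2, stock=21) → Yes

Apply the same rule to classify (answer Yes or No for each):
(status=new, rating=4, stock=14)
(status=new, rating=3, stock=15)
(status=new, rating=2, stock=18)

The simplest hypothesis consistent with all the labels is: rating ≤ 2.

No, No, Yes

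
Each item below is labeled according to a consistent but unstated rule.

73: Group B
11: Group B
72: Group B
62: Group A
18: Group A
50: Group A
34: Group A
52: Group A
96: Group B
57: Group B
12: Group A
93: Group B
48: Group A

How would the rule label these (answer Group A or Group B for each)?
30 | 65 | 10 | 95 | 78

The common property of the 'Group A' items is: even AND at most 62. No 'Group B' item has it.
30 — 30 is even, 30 ≤ 62, hence Group A. 65 — 65 is odd, 65 > 62, hence Group B. 10 — 10 is even, 10 ≤ 62, hence Group A. 95 — 95 is odd, 95 > 62, hence Group B. 78 — 78 is even, 78 > 62, hence Group B.

Group A, Group B, Group A, Group B, Group B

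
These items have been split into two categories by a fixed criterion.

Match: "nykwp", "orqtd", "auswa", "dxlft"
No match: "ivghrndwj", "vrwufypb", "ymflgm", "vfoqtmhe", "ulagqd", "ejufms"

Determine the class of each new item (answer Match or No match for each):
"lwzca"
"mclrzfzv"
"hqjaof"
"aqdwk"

The distinguishing property — length 5 — holds for all the 'Match' cases and none of the 'No match' cases.
Match: "lwzca", since length 5.
No match: "mclrzfzv", since length 8.
No match: "hqjaof", since length 6.
Match: "aqdwk", since length 5.

Match, No match, No match, Match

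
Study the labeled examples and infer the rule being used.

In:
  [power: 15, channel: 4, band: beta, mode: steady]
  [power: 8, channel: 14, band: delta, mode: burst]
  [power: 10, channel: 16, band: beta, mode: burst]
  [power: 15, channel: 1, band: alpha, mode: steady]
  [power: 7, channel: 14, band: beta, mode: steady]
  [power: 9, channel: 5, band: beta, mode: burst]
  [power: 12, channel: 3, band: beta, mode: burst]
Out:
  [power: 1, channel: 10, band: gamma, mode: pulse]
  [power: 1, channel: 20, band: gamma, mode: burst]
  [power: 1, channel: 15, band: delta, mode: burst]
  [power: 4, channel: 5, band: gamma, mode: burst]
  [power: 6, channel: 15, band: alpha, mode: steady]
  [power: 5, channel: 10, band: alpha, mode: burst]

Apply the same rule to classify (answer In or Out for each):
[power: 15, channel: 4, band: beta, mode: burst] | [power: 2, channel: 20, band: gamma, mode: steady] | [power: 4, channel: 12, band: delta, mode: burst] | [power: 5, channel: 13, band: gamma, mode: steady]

In, Out, Out, Out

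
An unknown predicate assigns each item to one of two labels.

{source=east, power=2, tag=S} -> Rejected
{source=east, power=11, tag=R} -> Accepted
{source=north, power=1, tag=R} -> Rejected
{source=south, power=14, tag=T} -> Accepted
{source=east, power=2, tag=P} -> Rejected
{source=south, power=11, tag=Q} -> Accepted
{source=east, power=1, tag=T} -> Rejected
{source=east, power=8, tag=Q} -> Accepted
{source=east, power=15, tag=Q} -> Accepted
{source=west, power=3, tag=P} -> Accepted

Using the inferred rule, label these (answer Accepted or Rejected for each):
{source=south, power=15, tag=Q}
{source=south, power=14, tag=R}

Accepted, Accepted

The classifier is using: power ≥ 3.
{source=south, power=15, tag=Q}: power = 15 — qualifies, so Accepted. {source=south, power=14, tag=R}: power = 14 — qualifies, so Accepted.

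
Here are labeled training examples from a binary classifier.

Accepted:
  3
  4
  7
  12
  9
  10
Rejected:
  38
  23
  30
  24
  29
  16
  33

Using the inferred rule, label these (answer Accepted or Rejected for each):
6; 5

Accepted, Accepted

'Accepted' ⟺ at most 12.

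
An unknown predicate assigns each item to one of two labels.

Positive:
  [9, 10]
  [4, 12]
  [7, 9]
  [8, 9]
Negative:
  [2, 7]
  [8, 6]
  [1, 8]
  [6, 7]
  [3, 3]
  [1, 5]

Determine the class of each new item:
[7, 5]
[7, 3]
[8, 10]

Rule: sum ≥ 16. This holds for each 'Positive' example and fails for each 'Negative' one.

Negative, Negative, Positive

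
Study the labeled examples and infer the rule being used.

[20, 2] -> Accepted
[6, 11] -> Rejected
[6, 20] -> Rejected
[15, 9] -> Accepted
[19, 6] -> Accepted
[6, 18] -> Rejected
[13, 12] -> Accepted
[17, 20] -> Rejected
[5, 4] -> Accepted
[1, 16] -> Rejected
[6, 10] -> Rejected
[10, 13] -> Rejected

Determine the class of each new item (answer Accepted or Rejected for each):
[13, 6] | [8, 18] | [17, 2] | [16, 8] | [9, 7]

The distinguishing property — first > second — holds for all the 'Accepted' cases and none of the 'Rejected' cases.

Accepted, Rejected, Accepted, Accepted, Accepted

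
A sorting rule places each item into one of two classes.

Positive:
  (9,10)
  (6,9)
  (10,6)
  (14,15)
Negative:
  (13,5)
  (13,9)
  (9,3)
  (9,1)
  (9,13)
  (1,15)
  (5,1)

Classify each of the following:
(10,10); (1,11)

Every 'Positive' example satisfies: product is even. None of the 'Negative' examples do.
(10,10) — 10·10 = 100, hence Positive. (1,11) — 1·11 = 11, hence Negative.

Positive, Negative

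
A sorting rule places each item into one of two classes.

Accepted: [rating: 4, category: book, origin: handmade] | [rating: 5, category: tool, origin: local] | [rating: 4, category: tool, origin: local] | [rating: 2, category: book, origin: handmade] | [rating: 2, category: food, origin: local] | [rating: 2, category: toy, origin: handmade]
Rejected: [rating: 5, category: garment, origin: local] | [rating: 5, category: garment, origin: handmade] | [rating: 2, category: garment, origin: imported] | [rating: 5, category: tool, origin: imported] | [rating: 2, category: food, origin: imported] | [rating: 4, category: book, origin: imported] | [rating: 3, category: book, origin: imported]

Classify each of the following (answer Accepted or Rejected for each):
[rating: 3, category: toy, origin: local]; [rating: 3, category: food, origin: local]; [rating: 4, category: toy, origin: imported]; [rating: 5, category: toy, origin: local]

Every 'Accepted' example satisfies: category is not garment AND origin is not imported. None of the 'Rejected' examples do.
[rating: 3, category: toy, origin: local] → category is toy, origin is local → Accepted.
[rating: 3, category: food, origin: local] → category is food, origin is local → Accepted.
[rating: 4, category: toy, origin: imported] → category is toy, origin is imported → Rejected.
[rating: 5, category: toy, origin: local] → category is toy, origin is local → Accepted.

Accepted, Accepted, Rejected, Accepted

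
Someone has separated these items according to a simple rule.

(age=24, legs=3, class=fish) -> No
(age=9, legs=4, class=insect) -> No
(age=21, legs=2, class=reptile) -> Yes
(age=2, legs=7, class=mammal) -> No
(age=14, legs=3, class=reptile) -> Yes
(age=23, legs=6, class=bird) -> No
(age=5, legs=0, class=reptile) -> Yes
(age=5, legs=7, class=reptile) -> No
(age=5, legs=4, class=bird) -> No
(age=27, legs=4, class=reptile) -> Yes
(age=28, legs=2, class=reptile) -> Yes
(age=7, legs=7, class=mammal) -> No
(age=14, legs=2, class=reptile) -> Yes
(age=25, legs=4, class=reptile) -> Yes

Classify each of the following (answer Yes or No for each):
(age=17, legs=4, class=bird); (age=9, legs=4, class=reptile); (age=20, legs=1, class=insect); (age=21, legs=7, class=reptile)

The rule appears to be: class is reptile AND legs ≤ 4.
(age=17, legs=4, class=bird) → class is bird, legs = 4 → No.
(age=9, legs=4, class=reptile) → class is reptile, legs = 4 → Yes.
(age=20, legs=1, class=insect) → class is insect, legs = 1 → No.
(age=21, legs=7, class=reptile) → class is reptile, legs = 7 → No.

No, Yes, No, No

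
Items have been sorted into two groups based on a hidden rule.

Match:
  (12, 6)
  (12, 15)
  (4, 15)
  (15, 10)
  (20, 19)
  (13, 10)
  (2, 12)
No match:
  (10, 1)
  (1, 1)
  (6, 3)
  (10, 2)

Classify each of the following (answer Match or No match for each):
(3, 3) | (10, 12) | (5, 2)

No match, Match, No match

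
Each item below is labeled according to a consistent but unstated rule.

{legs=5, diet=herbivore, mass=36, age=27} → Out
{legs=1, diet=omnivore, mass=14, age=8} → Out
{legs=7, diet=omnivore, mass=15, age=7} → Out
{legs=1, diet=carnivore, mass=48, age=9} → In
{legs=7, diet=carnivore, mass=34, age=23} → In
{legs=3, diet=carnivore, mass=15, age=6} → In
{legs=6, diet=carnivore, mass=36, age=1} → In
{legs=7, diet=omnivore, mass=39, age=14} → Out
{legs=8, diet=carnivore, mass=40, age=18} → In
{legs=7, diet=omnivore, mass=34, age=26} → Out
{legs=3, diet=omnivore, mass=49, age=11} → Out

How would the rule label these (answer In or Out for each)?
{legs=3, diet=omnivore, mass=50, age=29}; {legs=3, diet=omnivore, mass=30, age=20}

The pattern is that an item is 'In' exactly when: diet is carnivore.
Out: {legs=3, diet=omnivore, mass=50, age=29}, since diet is omnivore. Out: {legs=3, diet=omnivore, mass=30, age=20}, since diet is omnivore.

Out, Out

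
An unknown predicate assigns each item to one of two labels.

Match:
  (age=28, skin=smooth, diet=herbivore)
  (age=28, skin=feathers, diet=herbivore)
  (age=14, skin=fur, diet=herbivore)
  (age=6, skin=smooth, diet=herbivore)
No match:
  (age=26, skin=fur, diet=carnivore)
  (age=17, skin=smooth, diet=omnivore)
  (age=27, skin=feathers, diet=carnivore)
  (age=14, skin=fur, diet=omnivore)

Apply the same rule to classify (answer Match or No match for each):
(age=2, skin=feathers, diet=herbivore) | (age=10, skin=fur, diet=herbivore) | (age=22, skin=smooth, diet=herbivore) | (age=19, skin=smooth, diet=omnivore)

Comparing the two groups points to one rule — diet is herbivore.
(age=2, skin=feathers, diet=herbivore) → diet is herbivore → Match.
(age=10, skin=fur, diet=herbivore) → diet is herbivore → Match.
(age=22, skin=smooth, diet=herbivore) → diet is herbivore → Match.
(age=19, skin=smooth, diet=omnivore) → diet is omnivore → No match.

Match, Match, Match, No match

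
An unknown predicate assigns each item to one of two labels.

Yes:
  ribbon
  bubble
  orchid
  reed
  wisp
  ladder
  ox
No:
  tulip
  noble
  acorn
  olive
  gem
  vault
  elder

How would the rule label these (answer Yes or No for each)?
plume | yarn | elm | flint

No, Yes, No, No

The simplest hypothesis consistent with all the labels is: even length.
plume — length 5, hence No.
yarn — length 4, hence Yes.
elm — length 3, hence No.
flint — length 5, hence No.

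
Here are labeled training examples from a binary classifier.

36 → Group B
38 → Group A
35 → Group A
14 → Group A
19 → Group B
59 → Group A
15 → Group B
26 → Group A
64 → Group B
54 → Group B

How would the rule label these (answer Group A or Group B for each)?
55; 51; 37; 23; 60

Group B, Group B, Group B, Group A, Group B

Comparing the two groups points to one rule — ≡ 2 (mod 3).
55: 55 mod 3 = 1, does not fit → Group B.
51: 51 mod 3 = 0, does not fit → Group B.
37: 37 mod 3 = 1, does not fit → Group B.
23: 23 mod 3 = 2, has this property → Group A.
60: 60 mod 3 = 0, does not fit → Group B.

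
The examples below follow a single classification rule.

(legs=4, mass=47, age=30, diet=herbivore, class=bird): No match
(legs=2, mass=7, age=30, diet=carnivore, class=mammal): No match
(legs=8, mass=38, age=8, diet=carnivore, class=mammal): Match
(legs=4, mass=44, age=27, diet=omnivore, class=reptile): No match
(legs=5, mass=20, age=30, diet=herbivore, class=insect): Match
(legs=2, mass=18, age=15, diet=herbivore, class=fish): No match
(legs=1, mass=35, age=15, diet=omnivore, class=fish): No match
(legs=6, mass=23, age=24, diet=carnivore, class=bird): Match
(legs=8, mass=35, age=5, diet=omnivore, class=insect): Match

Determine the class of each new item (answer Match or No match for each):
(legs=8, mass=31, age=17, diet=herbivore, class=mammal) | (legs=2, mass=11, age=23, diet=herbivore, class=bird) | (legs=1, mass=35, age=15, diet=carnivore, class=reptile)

Match, No match, No match

A rule that fits every label: legs ≥ 5 — true of each 'Match' example, false of each 'No match' one.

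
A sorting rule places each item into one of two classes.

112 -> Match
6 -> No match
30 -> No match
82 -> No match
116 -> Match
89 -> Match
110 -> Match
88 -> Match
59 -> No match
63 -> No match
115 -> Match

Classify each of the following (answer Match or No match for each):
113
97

Match, Match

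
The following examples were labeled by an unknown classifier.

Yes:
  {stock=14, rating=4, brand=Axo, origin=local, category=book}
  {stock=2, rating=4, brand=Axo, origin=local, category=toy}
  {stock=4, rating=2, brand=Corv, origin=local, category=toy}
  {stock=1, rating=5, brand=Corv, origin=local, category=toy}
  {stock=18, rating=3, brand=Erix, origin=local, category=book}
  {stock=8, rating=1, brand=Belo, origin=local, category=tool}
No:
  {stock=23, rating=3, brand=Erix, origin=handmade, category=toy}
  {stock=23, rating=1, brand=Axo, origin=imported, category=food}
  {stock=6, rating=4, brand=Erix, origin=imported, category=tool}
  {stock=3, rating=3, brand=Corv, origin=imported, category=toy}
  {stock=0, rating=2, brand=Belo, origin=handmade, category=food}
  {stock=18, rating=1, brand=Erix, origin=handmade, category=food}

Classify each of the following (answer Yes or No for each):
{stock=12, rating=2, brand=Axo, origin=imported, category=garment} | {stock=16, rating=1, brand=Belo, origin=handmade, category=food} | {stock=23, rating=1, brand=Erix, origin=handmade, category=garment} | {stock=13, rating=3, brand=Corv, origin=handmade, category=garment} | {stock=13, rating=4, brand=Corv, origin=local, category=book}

The rule appears to be: origin is local.
{stock=12, rating=2, brand=Axo, origin=imported, category=garment} → origin is imported → No. {stock=16, rating=1, brand=Belo, origin=handmade, category=food} → origin is handmade → No. {stock=23, rating=1, brand=Erix, origin=handmade, category=garment} → origin is handmade → No. {stock=13, rating=3, brand=Corv, origin=handmade, category=garment} → origin is handmade → No. {stock=13, rating=4, brand=Corv, origin=local, category=book} → origin is local → Yes.

No, No, No, No, Yes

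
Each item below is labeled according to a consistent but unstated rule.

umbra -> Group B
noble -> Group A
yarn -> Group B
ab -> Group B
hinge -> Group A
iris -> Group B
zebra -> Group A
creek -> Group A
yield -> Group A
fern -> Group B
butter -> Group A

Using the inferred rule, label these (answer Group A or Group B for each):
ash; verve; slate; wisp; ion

Group B, Group A, Group A, Group B, Group B

One predicate separates the groups cleanly: length ≥ 5 AND contains 'e'.
ash: length 3, no 'e' — fails this test, so Group B. verve: length 5, has 'e' — has this property, so Group A. slate: length 5, has 'e' — has this property, so Group A. wisp: length 4, no 'e' — fails this test, so Group B. ion: length 3, no 'e' — fails this test, so Group B.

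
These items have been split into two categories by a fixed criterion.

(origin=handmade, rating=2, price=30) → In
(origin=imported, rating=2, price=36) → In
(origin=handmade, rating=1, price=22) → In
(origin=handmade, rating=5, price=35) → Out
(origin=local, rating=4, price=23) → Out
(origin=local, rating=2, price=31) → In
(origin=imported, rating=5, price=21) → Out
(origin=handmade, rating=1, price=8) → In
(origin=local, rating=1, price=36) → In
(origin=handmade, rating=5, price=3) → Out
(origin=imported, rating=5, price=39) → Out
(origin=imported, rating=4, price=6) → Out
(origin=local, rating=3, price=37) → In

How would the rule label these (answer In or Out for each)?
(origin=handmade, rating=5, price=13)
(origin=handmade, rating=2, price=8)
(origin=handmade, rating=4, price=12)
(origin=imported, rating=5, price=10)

All 'In' examples share one property — rating ≤ 3 — and every 'Out' example lacks it.

Out, In, Out, Out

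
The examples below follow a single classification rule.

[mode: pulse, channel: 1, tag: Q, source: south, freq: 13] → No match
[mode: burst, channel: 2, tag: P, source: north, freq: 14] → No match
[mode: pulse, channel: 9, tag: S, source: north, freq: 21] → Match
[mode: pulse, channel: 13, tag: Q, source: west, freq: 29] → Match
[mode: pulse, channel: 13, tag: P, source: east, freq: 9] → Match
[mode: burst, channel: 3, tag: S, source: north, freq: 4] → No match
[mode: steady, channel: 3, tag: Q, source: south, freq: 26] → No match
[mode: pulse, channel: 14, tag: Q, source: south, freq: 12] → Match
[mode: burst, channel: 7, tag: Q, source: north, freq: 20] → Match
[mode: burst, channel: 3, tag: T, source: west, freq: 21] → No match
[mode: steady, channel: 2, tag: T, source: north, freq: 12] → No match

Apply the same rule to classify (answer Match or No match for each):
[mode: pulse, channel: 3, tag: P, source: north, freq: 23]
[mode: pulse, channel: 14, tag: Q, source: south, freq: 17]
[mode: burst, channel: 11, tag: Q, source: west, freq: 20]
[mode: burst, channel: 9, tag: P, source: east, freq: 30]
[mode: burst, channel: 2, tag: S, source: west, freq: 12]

No match, Match, Match, Match, No match

The common property of the 'Match' items is: channel ≥ 7. No 'No match' item has it.
[mode: pulse, channel: 3, tag: P, source: north, freq: 23] → channel = 3 → No match. [mode: pulse, channel: 14, tag: Q, source: south, freq: 17] → channel = 14 → Match. [mode: burst, channel: 11, tag: Q, source: west, freq: 20] → channel = 11 → Match. [mode: burst, channel: 9, tag: P, source: east, freq: 30] → channel = 9 → Match. [mode: burst, channel: 2, tag: S, source: west, freq: 12] → channel = 2 → No match.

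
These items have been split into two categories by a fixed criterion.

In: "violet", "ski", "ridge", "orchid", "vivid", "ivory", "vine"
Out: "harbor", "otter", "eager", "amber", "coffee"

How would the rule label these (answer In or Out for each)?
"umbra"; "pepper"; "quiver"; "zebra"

The distinguishing property — contains 'i' — holds for all the 'In' cases and none of the 'Out' cases.

Out, Out, In, Out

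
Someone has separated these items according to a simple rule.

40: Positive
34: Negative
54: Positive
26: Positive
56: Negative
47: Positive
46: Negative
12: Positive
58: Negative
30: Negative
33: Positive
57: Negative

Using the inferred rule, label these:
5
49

Looking at the examples, the only property every 'Positive' case has and every 'Negative' case lacks is: ≡ 5 (mod 7).

Positive, Negative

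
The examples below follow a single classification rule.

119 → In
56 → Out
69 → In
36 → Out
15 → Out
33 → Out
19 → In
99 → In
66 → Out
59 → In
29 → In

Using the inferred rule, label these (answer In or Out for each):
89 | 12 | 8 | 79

In, Out, Out, In

The distinguishing property — ends in digit 9 — holds for all the 'In' cases and none of the 'Out' cases.
89: In (last digit 9).
12: Out (last digit 2).
8: Out (last digit 8).
79: In (last digit 9).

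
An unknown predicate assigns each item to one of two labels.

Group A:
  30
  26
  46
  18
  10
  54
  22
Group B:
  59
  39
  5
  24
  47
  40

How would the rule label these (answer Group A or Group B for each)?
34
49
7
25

Every 'Group A' example satisfies: ≡ 2 (mod 4). None of the 'Group B' examples do.
34: 34 mod 4 = 2, passes → Group A. 49: 49 mod 4 = 1, lacks this property → Group B. 7: 7 mod 4 = 3, lacks this property → Group B. 25: 25 mod 4 = 1, lacks this property → Group B.

Group A, Group B, Group B, Group B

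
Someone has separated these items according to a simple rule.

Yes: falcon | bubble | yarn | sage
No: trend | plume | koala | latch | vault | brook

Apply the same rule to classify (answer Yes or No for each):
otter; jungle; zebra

A rule that fits every label: even length — true of each 'Yes' example, false of each 'No' one.

No, Yes, No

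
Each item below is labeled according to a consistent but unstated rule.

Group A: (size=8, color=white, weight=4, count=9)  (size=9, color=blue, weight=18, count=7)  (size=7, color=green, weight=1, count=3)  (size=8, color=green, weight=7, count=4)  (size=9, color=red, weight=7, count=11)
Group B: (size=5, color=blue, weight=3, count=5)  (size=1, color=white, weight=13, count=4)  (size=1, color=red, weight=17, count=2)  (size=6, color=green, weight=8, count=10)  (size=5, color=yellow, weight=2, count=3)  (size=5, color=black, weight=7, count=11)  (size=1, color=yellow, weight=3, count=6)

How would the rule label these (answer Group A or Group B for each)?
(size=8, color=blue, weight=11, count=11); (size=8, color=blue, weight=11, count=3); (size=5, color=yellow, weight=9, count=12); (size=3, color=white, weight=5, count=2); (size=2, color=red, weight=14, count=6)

The common property of the 'Group A' items is: size ≥ 7. No 'Group B' item has it.
(size=8, color=blue, weight=11, count=11): Group A (size = 8). (size=8, color=blue, weight=11, count=3): Group A (size = 8). (size=5, color=yellow, weight=9, count=12): Group B (size = 5). (size=3, color=white, weight=5, count=2): Group B (size = 3). (size=2, color=red, weight=14, count=6): Group B (size = 2).

Group A, Group A, Group B, Group B, Group B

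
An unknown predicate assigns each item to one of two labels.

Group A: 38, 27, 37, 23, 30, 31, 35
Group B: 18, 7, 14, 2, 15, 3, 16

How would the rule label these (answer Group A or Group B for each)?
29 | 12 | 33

Group A, Group B, Group A

The pattern is that an item is 'Group A' exactly when: at least 23.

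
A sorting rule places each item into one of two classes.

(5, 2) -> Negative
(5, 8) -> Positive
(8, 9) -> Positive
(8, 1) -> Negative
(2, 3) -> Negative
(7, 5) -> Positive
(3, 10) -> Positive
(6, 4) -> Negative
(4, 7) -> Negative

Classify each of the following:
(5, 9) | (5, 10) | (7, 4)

The common property of the 'Positive' items is: sum ≥ 12. No 'Negative' item has it.
(5, 9): Positive (5+9 = 14).
(5, 10): Positive (5+10 = 15).
(7, 4): Negative (7+4 = 11).

Positive, Positive, Negative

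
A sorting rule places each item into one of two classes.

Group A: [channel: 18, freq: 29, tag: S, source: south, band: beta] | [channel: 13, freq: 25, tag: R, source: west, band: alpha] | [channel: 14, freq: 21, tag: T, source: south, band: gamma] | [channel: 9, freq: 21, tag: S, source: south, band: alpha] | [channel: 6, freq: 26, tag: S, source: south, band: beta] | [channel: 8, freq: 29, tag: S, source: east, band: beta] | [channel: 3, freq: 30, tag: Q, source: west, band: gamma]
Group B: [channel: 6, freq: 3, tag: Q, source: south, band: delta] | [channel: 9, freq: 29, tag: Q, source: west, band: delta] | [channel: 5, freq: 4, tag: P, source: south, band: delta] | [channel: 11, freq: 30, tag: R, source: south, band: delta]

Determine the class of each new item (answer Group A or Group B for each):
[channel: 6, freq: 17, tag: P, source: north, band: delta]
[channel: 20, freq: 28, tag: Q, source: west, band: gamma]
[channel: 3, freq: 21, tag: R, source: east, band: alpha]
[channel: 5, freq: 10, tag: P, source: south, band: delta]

Group B, Group A, Group A, Group B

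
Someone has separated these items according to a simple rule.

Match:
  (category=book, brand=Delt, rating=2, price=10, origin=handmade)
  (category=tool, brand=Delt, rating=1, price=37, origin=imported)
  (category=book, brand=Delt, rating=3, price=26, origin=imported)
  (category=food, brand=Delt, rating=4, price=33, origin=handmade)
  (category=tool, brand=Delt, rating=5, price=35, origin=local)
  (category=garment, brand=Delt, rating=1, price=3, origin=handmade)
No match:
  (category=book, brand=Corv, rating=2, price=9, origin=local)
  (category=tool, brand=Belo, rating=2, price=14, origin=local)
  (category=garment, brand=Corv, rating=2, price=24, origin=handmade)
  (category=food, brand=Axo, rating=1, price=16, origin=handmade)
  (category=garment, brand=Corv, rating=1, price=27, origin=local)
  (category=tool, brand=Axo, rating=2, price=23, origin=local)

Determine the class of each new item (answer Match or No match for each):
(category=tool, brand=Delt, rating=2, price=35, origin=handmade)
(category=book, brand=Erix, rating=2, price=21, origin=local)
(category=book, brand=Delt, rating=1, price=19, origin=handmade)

Looking at the examples, the only property every 'Match' case has and every 'No match' case lacks is: brand is Delt.
Match: (category=tool, brand=Delt, rating=2, price=35, origin=handmade), since brand is Delt. No match: (category=book, brand=Erix, rating=2, price=21, origin=local), since brand is Erix. Match: (category=book, brand=Delt, rating=1, price=19, origin=handmade), since brand is Delt.

Match, No match, Match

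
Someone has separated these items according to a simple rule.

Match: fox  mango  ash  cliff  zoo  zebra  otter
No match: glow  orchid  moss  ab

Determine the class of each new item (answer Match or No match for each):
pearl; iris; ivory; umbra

Match, No match, Match, Match

Looking at the examples, the only property every 'Match' case has and every 'No match' case lacks is: odd length.
pearl → length 5 → Match. iris → length 4 → No match. ivory → length 5 → Match. umbra → length 5 → Match.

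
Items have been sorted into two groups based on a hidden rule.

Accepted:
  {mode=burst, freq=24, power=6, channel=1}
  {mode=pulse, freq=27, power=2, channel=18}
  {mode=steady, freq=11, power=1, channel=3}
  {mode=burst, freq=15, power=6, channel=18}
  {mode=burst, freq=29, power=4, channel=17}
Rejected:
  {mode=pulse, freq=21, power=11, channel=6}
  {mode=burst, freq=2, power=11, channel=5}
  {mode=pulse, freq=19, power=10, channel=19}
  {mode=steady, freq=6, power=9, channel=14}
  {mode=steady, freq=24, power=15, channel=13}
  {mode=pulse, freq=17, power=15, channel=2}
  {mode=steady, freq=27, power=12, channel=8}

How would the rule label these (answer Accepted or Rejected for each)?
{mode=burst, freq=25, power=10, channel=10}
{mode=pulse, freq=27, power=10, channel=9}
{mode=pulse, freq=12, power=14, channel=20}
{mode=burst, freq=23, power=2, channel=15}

Rejected, Rejected, Rejected, Accepted

All 'Accepted' examples share one property — power ≤ 6 — and every 'Rejected' example lacks it.
{mode=burst, freq=25, power=10, channel=10}: Rejected (power = 10). {mode=pulse, freq=27, power=10, channel=9}: Rejected (power = 10). {mode=pulse, freq=12, power=14, channel=20}: Rejected (power = 14). {mode=burst, freq=23, power=2, channel=15}: Accepted (power = 2).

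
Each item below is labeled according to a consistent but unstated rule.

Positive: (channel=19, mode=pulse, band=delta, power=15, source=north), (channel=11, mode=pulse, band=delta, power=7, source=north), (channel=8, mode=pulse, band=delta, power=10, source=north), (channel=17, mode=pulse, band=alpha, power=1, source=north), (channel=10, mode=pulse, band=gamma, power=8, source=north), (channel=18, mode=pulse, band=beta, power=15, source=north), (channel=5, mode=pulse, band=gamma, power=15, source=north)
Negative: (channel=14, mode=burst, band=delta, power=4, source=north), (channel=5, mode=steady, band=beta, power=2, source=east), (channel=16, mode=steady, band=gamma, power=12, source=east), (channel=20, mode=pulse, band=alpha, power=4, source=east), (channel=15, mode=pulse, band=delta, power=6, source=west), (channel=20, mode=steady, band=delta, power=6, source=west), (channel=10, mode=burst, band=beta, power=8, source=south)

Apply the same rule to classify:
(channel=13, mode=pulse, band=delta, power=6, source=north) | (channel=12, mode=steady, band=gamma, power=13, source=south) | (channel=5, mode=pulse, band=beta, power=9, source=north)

Every 'Positive' example satisfies: source is north AND mode is pulse. None of the 'Negative' examples do.

Positive, Negative, Positive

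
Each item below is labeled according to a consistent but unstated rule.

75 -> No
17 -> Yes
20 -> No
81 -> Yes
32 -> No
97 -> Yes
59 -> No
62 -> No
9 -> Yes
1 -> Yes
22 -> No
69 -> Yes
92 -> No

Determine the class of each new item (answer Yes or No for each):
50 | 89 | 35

No, Yes, No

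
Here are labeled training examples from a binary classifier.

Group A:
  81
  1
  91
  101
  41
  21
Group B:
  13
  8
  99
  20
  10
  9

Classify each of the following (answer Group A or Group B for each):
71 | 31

Group A, Group A

The rule appears to be: ends in digit 1.
71 → last digit 1 → Group A.
31 → last digit 1 → Group A.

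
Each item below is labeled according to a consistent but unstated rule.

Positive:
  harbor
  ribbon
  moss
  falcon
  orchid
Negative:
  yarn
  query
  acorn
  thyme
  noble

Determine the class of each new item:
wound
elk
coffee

A rule that fits every label: even length AND contains 'o' — true of each 'Positive' example, false of each 'Negative' one.
wound: length 5, has 'o' — does not fit, so Negative. elk: length 3, no 'o' — does not fit, so Negative. coffee: length 6, has 'o' — matches, so Positive.

Negative, Negative, Positive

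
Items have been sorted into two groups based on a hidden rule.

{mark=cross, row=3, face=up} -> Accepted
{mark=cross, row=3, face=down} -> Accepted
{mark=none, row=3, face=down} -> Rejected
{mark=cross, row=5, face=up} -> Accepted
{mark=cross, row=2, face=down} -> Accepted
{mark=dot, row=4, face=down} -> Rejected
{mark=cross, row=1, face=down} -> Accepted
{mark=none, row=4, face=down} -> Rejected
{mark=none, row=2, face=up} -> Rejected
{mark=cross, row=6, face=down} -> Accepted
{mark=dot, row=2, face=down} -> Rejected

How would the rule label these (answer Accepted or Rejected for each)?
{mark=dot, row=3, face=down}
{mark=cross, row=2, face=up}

Rejected, Accepted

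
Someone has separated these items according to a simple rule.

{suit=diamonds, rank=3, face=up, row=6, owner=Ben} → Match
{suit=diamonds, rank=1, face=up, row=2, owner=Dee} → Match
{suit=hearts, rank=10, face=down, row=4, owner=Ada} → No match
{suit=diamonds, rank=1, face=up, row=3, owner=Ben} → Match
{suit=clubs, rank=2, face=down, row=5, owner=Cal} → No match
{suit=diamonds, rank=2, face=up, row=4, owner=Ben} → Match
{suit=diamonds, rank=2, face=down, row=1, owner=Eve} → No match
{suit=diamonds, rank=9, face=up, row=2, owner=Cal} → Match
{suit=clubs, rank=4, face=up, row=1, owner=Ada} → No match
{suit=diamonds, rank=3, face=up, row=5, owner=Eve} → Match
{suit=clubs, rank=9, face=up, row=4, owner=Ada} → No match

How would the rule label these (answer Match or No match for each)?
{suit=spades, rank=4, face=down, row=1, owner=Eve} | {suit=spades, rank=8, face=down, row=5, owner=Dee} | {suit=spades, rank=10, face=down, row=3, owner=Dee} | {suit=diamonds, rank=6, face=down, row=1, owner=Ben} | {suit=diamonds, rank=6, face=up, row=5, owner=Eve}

No match, No match, No match, No match, Match

The distinguishing property — suit is diamonds AND face is up — holds for all the 'Match' cases and none of the 'No match' cases.
{suit=spades, rank=4, face=down, row=1, owner=Eve} → suit is spades, face is down → No match.
{suit=spades, rank=8, face=down, row=5, owner=Dee} → suit is spades, face is down → No match.
{suit=spades, rank=10, face=down, row=3, owner=Dee} → suit is spades, face is down → No match.
{suit=diamonds, rank=6, face=down, row=1, owner=Ben} → suit is diamonds, face is down → No match.
{suit=diamonds, rank=6, face=up, row=5, owner=Eve} → suit is diamonds, face is up → Match.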